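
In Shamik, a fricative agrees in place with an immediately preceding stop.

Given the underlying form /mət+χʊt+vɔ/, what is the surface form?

/χ/ is a voiceless uvular fricative. The preceding trigger /t/ is alveolar, so /χ/ must become alveolar as well.
Changing only its place to alveolar gives [s] — the voiceless alveolar fricative.
At the second juncture, /v/ likewise becomes [z] adjacent to /t/.

[mətsʊtzɔ]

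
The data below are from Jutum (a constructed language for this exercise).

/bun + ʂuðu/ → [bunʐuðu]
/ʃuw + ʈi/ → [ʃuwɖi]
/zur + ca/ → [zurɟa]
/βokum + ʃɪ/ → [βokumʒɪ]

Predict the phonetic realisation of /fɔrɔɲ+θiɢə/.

The data show progressive voicing assimilation: /ʂ/ → [ʐ] after /n/; /ʈ/ → [ɖ] after /w/; /c/ → [ɟ] after /r/; /ʃ/ → [ʒ] after /m/. In each pair only voicing changes, matching the preceding consonant, while place and manner stay constant.
/θ/ is a voiceless dental fricative. The preceding trigger /ɲ/ is voiced, so /θ/ must become voiced as well.
Changing only its voicing to voiced gives [ð] — the voiced dental fricative.

[fɔrɔɲðiɢə]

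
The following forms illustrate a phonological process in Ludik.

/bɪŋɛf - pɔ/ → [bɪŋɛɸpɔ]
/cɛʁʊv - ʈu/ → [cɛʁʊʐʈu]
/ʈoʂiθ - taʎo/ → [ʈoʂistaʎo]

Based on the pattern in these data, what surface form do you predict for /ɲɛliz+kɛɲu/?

[ɲɛliɣkɛɲu]

The data show regressive place assimilation: /f/ → [ɸ] before /p/; /v/ → [ʐ] before /ʈ/; /θ/ → [s] before /t/. In each pair only place changes, matching the following consonant, while manner and voice stay constant.
/z/ is a voiced alveolar fricative. The following trigger /k/ is velar, so /z/ must become velar as well.
The voiced velar fricative is [ɣ], so /z/ → [ɣ].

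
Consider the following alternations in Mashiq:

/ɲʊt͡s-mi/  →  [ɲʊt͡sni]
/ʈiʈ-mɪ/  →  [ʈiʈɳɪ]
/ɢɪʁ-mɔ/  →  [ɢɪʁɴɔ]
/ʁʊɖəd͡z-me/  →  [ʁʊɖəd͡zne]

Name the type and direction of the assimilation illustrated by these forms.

progressive place assimilation

The segment that alternates is /m/, which surfaces as [n] when adjacent to /t͡s/.
/m/ is bilabial while /t͡s/ is alveolar; the output [n] is alveolar, matching the trigger — so the feature that spreads is place.
Manner and voice are unchanged, so the assimilation is partial, not total.
The same holds elsewhere in the data: /m/ → [ɳ] after /ʈ/ (bilabial → retroflex, matching retroflex); /m/ → [ɴ] after /ʁ/ (bilabial → uvular, matching uvular); /m/ → [n] after /d͡z/ (bilabial → alveolar, matching alveolar) — only place changes, and always toward the preceding segment.
The trigger is the preceding segment, so the direction is progressive (perseverative).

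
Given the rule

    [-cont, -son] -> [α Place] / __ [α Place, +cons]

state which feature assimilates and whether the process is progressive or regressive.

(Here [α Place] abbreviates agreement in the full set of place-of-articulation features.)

The shared variable α links the value of the place features (abbreviated [Place]) on the target to the same value on the neighbouring segment, so place is the feature that assimilates.
The conditioning segment sits to the right of the focus bar, meaning the trigger follows the segment that changes — regressive assimilation.

regressive place assimilation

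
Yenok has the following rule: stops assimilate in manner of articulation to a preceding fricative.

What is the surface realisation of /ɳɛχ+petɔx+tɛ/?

[ɳɛχɸetɔxsɛ]

/p/ is a voiceless bilabial stop. The preceding trigger /χ/ is a fricative, so /p/ must become a fricative as well.
Changing only its manner to fricative gives [ɸ] — the voiceless bilabial fricative.
At the second juncture, /t/ likewise becomes [s] adjacent to /x/.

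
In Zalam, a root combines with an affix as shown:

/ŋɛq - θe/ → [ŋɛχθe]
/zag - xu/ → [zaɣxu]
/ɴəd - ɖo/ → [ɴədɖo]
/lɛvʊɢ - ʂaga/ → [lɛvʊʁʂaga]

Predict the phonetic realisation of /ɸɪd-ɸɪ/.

[ɸɪzɸɪ]

The data show regressive manner assimilation: /q/ → [χ] before /θ/; /g/ → [ɣ] before /x/; /ɢ/ → [ʁ] before /ʂ/. In each pair only manner changes, matching the following consonant, while place and voice stay constant.
Nothing changes in [ɴədɖo]: there the adjacent consonants already agree in manner (/d/ and /ɖ/ are both stops), so this form is consistent with the same rule.
/d/ is a voiced alveolar stop. The following trigger /ɸ/ is a fricative, so /d/ must become a fricative as well.
The voiced alveolar fricative is [z], so /d/ → [z].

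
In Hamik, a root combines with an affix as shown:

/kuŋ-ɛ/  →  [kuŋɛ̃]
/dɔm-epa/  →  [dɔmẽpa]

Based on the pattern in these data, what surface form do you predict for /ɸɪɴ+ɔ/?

[ɸɪɴɔ̃]

The data show progressive nasality assimilation (vowel nasalisation): /ɛ/ → [ɛ̃] after /ŋ/; /e/ → [ẽ] after /m/ — a vowel is nasalised by an immediately preceding nasal consonant.
The vowel /ɔ/ is adjacent to the preceding nasal /ɴ/, so it acquires [+nasal] and surfaces as [ɔ̃].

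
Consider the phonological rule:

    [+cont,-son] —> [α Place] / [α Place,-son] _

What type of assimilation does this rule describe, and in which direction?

progressive place assimilation

The shared variable α links the value of the place features (abbreviated [Place]) on the target to the same value on the neighbouring segment, so place is the feature that assimilates.
Since the environment is written before the underscore, the trigger precedes the target; the direction is progressive.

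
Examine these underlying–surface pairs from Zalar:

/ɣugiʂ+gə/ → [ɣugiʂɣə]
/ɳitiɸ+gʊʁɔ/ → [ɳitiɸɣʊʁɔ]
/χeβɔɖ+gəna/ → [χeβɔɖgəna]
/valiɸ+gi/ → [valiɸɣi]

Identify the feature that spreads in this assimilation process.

The segment that alternates is /g/, which surfaces as [ɣ] when adjacent to /ʂ/.
/g/ is a stop while /ʂ/ is a fricative; the output [ɣ] is a fricative, matching the trigger — so the feature that spreads is manner.
The other alternating form patterns the same way: /g/ → [ɣ] after /ɸ/ (stop → fricative, matching a fricative) — only manner changes, and always toward the preceding segment.
Nothing changes in [χeβɔɖgəna]: there the adjacent consonants already agree in manner (/g/ and /ɖ/ are both stops), so this form is consistent with the same rule.

manner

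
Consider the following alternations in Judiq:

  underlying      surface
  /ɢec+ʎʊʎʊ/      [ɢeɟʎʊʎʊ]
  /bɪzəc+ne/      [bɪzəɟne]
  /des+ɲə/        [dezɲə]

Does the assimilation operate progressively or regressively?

regressive

Comparing underlying and surface forms, /c/ → [ɟ] is the alternation; the neighbouring /ʎ/ is constant.
The change voiceless → voiced matches the voicing of the following /ʎ/, identifying this as voicing assimilation.
Checking the remaining alternations: /c/ → [ɟ] before /n/ (voiceless → voiced, matching voiced); /s/ → [z] before /ɲ/ (voiceless → voiced, matching voiced) — only voicing changes, and always toward the following segment.
The trigger is the following segment, so the direction is regressive (anticipatory).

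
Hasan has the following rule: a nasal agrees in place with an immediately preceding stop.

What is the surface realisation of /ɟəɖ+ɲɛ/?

[ɟəɖɳɛ]

The rule targets /ɲ/ (voiced palatal nasal), which sits after the trigger /ɖ/ (retroflex).
A voiced retroflex nasal is [ɳ], so the surface segment is [ɳ].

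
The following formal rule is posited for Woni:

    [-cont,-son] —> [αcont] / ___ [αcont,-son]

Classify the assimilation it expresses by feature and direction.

The shared variable α links the value of [cont] on the target to that of the neighbouring obstruent. [cont] distinguishes stops from fricatives — a manner-of-articulation feature — so this is manner assimilation.
Since the environment is written after the underscore, the trigger follows the target; the direction is regressive.

regressive manner assimilation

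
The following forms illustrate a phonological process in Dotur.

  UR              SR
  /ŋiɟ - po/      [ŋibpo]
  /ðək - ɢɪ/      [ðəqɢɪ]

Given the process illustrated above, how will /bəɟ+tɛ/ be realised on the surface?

[bədtɛ]

The data show regressive place assimilation: /ɟ/ → [b] before /p/; /k/ → [q] before /ɢ/. In each pair only place changes, matching the following consonant, while manner and voice stay constant.
/ɟ/ is a voiced palatal stop. The following trigger /t/ is alveolar, so /ɟ/ must become alveolar as well.
The voiced alveolar stop is [d], so /ɟ/ → [d].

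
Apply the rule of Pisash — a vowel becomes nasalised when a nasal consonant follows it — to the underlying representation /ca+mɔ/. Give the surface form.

[cãmɔ]

/a/ sits next to the nasal /m/ and is therefore nasalised to [ã].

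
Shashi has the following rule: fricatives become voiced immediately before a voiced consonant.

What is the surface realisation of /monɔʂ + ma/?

The rule targets /ʂ/ (voiceless retroflex fricative), which sits before the trigger /m/ (voiced).
The voiced retroflex fricative is [ʐ], so /ʂ/ → [ʐ].

[monɔʐma]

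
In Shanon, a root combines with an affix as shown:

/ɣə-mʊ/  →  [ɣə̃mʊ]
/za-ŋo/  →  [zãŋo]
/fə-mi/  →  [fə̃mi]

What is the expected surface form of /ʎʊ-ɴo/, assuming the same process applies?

The data show regressive nasality assimilation (vowel nasalisation): /ə/ → [ə̃] before /m/; /a/ → [ã] before /ŋ/ — a vowel is nasalised by an immediately following nasal consonant.
The vowel /ʊ/ is adjacent to the following nasal /ɴ/, so it acquires [+nasal] and surfaces as [ʊ̃].

[ʎʊ̃ɴo]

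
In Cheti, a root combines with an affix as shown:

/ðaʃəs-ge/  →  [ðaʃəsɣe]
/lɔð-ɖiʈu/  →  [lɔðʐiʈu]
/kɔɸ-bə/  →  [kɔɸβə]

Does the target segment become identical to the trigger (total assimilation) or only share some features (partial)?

partial assimilation

Underlying /g/ is realised as [ɣ] next to /s/; /s/ itself does not change.
The change stop → fricative matches the manner of the preceding /s/, identifying this as manner assimilation.
Place and voice are unchanged, so the assimilation is partial, not total.
Checking the remaining alternations: /ɖ/ → [ʐ] after /ð/ (stop → fricative, matching a fricative); /b/ → [β] after /ɸ/ (stop → fricative, matching a fricative) — only manner changes, and always toward the preceding segment.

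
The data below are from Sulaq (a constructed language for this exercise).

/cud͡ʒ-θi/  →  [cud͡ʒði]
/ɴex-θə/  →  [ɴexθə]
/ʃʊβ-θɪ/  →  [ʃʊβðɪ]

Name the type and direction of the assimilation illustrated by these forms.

Comparing underlying and surface forms, /θ/ → [ð] is the alternation; the neighbouring /d͡ʒ/ is constant.
/θ/ is voiceless while /d͡ʒ/ is voiced; the output [ð] is voiced, matching the trigger — so the feature that spreads is voicing.
Place and manner are unchanged, so the assimilation is partial, not total.
Checking the remaining alternation: /θ/ → [ð] after /β/ (voiceless → voiced, matching voiced) — only voicing changes, and always toward the preceding segment.
No alternation appears in [ɴexθə]: there the adjacent consonants already agree in voicing (/θ/ and /x/ are both voiceless), so this form is consistent with the same rule.
Since the segment that changes follows the conditioning segment, the assimilation is progressive.

progressive voicing assimilation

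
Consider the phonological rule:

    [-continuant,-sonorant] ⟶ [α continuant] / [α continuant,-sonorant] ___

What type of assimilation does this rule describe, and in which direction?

progressive manner assimilation

The rule copies [continuant] (continuancy) from the environment onto the target stops; since [±continuant] encodes the stop/fricative manner contrast, the assimilating dimension is manner.
Since the environment is written before the underscore, the trigger precedes the target; the direction is progressive.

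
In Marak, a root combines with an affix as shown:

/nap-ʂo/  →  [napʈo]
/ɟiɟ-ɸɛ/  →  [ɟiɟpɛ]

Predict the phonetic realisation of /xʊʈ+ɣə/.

The data show progressive manner assimilation: /ʂ/ → [ʈ] after /p/; /ɸ/ → [p] after /ɟ/. In each pair only manner changes, matching the preceding consonant, while place and voice stay constant.
The rule targets /ɣ/ (voiced velar fricative), which sits after the trigger /ʈ/ (stop).
A voiced velar stop is [g], so the surface segment is [g].

[xʊʈgə]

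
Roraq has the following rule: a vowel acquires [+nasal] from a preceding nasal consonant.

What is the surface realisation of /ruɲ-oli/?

The vowel /o/ is adjacent to the preceding nasal /ɲ/, so it acquires [+nasal] and surfaces as [õ].

[ruɲõli]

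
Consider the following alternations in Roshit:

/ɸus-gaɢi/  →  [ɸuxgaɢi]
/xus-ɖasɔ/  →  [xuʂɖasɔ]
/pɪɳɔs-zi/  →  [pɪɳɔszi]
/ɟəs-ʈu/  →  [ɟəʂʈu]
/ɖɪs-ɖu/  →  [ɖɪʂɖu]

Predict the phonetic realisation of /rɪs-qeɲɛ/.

The data show regressive place assimilation: /s/ → [x] before /g/; /s/ → [ʂ] before /ɖ/; /s/ → [ʂ] before /ʈ/. In each pair only place changes, matching the following consonant, while manner and voice stay constant.
No alternation appears in [pɪɳɔszi]: there the adjacent consonants already agree in place (/s/ and /z/ are both alveolar), so this form is consistent with the same rule.
/s/ is a voiceless alveolar fricative. The following trigger /q/ is uvular, so /s/ must become uvular as well.
The voiceless uvular fricative is [χ], so /s/ → [χ].

[rɪχqeɲɛ]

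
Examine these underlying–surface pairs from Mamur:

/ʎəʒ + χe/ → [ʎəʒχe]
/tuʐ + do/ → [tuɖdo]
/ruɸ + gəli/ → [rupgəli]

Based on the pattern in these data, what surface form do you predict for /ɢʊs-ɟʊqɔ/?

The data show regressive manner assimilation: /ʐ/ → [ɖ] before /d/; /ɸ/ → [p] before /g/. In each pair only manner changes, matching the following consonant, while place and voice stay constant.
Nothing changes in [ʎəʒχe]: there the adjacent consonants already agree in manner (/ʒ/ and /χ/ are both fricatives), so this form is consistent with the same rule.
/s/ is a voiceless alveolar fricative. The following trigger /ɟ/ is a stop, so /s/ must become a stop as well.
A voiceless alveolar stop is [t], so the surface segment is [t].

[ɢʊtɟʊqɔ]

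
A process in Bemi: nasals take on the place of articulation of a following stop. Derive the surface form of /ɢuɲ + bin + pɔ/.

[ɢumbimpɔ]

The rule targets /ɲ/ (voiced palatal nasal), which sits before the trigger /b/ (bilabial).
The voiced bilabial nasal is [m], so /ɲ/ → [m].
At the second juncture, /n/ likewise becomes [m] adjacent to /p/.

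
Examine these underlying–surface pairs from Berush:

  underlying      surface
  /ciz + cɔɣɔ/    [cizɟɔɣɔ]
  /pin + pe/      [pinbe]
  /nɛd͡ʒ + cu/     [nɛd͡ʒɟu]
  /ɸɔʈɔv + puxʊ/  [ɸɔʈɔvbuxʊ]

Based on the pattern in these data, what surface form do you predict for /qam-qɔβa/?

[qamɢɔβa]

The data show progressive voicing assimilation: /c/ → [ɟ] after /z/; /p/ → [b] after /n/; /c/ → [ɟ] after /d͡ʒ/; /p/ → [b] after /v/. In each pair only voicing changes, matching the preceding consonant, while place and manner stay constant.
/q/ is a voiceless uvular stop. The preceding trigger /m/ is voiced, so /q/ must become voiced as well.
Changing only its voicing to voiced gives [ɢ] — the voiced uvular stop.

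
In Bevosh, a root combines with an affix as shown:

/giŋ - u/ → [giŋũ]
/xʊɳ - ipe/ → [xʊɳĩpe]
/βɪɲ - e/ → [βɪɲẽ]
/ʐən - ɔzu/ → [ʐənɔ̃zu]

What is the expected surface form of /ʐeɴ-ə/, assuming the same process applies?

The data show progressive nasality assimilation (vowel nasalisation): /u/ → [ũ] after /ŋ/; /i/ → [ĩ] after /ɳ/; /e/ → [ẽ] after /ɲ/; /ɔ/ → [ɔ̃] after /n/ — a vowel is nasalised by an immediately preceding nasal consonant.
/ə/ sits next to the nasal /ɴ/ and is therefore nasalised to [ə̃].

[ʐeɴə̃]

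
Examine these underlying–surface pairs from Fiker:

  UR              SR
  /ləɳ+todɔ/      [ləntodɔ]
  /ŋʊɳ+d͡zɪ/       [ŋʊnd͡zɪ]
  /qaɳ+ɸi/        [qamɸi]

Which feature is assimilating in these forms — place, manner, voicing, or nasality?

place

Comparing underlying and surface forms, /ɳ/ → [n] is the alternation; the neighbouring /t/ is constant.
The change retroflex → alveolar matches the place of the following /t/, identifying this as place assimilation.
The other alternating forms pattern the same way: /ɳ/ → [n] before /d͡z/ (retroflex → alveolar, matching alveolar); /ɳ/ → [m] before /ɸ/ (retroflex → bilabial, matching bilabial) — only place changes, and always toward the following segment.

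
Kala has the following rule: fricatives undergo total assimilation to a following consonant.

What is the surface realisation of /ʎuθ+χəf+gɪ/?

/θ/ is the segment targeted by the rule; it sits immediately before /χ/, so it assimilates completely and surfaces as [χ].
At the second juncture, /f/ likewise becomes [g] adjacent to /g/.

[ʎuχχəggɪ]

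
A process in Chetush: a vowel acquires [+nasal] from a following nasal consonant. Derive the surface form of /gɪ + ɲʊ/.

[gɪ̃ɲʊ]

/ɪ/ sits next to the nasal /ɲ/ and is therefore nasalised to [ɪ̃].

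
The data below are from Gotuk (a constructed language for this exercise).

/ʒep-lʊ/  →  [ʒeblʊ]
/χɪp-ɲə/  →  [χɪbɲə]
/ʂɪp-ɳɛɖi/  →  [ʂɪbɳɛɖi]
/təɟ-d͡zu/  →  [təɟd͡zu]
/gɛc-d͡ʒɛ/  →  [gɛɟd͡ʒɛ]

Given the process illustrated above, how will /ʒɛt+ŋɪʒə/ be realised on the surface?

The data show regressive voicing assimilation: /p/ → [b] before /l/; /p/ → [b] before /ɲ/; /p/ → [b] before /ɳ/; /c/ → [ɟ] before /d͡ʒ/. In each pair only voicing changes, matching the following consonant, while place and manner stay constant.
Nothing changes in [təɟd͡zu]: there the adjacent consonants already agree in voicing (/ɟ/ and /d͡z/ are both voiced), so this form is consistent with the same rule.
The rule targets /t/ (voiceless alveolar stop), which sits before the trigger /ŋ/ (voiced).
A voiced alveolar stop is [d], so the surface segment is [d].

[ʒɛdŋɪʒə]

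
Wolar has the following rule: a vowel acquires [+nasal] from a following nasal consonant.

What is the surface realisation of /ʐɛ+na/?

The vowel /ɛ/ is adjacent to the following nasal /n/, so it acquires [+nasal] and surfaces as [ɛ̃].

[ʐɛ̃na]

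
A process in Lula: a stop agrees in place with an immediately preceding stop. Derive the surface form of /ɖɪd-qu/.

The rule targets /q/ (voiceless uvular stop), which sits after the trigger /d/ (alveolar).
Changing only its place to alveolar gives [t] — the voiceless alveolar stop.

[ɖɪdtu]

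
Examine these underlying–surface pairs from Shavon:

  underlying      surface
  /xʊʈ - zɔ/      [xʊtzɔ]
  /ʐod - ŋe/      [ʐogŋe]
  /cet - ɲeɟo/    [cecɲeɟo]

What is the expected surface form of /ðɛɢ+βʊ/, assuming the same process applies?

The data show regressive place assimilation: /ʈ/ → [t] before /z/; /d/ → [g] before /ŋ/; /t/ → [c] before /ɲ/. In each pair only place changes, matching the following consonant, while manner and voice stay constant.
/ɢ/ is a voiced uvular stop. The following trigger /β/ is bilabial, so /ɢ/ must become bilabial as well.
The voiced bilabial stop is [b], so /ɢ/ → [b].

[ðɛbβʊ]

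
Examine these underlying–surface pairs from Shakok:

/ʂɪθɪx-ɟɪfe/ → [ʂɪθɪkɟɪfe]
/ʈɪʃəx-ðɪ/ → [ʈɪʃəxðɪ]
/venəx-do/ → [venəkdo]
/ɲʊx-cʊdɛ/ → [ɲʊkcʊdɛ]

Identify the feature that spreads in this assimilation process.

Comparing underlying and surface forms, /x/ → [k] is the alternation; the neighbouring /ɟ/ is constant.
/x/ is a fricative while /ɟ/ is a stop; the output [k] is a stop, matching the trigger — so the feature that spreads is manner.
The other alternating forms pattern the same way: /x/ → [k] before /d/ (fricative → stop, matching a stop); /x/ → [k] before /c/ (fricative → stop, matching a stop) — only manner changes, and always toward the following segment.
No alternation appears in [ʈɪʃəxðɪ]: there the adjacent consonants already agree in manner (/x/ and /ð/ are both fricatives), so this form is consistent with the same rule.

manner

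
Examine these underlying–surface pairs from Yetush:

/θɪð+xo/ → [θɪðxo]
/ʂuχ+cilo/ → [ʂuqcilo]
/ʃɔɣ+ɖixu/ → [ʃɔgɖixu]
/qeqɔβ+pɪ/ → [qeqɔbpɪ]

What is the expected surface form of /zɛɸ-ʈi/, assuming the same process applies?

[zɛpʈi]

The data show regressive manner assimilation: /χ/ → [q] before /c/; /ɣ/ → [g] before /ɖ/; /β/ → [b] before /p/. In each pair only manner changes, matching the following consonant, while place and voice stay constant.
No alternation appears in [θɪðxo]: there the adjacent consonants already agree in manner (/ð/ and /x/ are both fricatives), so this form is consistent with the same rule.
The rule targets /ɸ/ (voiceless bilabial fricative), which sits before the trigger /ʈ/ (stop).
A voiceless bilabial stop is [p], so the surface segment is [p].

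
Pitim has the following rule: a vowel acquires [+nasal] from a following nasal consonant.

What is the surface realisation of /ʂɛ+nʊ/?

[ʂɛ̃nʊ]

The vowel /ɛ/ is adjacent to the following nasal /n/, so it acquires [+nasal] and surfaces as [ɛ̃].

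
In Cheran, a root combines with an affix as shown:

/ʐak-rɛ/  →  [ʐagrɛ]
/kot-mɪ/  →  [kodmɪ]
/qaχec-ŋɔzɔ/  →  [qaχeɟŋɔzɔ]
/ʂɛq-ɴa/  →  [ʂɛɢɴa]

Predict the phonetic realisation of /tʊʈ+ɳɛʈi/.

[tʊɖɳɛʈi]

The data show regressive voicing assimilation: /k/ → [g] before /r/; /t/ → [d] before /m/; /c/ → [ɟ] before /ŋ/; /q/ → [ɢ] before /ɴ/. In each pair only voicing changes, matching the following consonant, while place and manner stay constant.
The rule targets /ʈ/ (voiceless retroflex stop), which sits before the trigger /ɳ/ (voiced).
The voiced retroflex stop is [ɖ], so /ʈ/ → [ɖ].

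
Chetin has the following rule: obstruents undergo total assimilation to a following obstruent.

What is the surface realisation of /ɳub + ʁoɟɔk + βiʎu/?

[ɳuʁʁoɟɔββiʎu]

/b/ is the segment targeted by the rule; it sits immediately before /ʁ/, so it assimilates completely and surfaces as [ʁ].
At the second juncture, /k/ likewise becomes [β] adjacent to /β/.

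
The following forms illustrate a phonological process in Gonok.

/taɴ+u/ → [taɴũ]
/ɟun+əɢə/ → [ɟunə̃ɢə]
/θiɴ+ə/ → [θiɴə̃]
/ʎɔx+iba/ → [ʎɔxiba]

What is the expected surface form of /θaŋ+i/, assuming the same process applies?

[θaŋĩ]

The data show progressive nasality assimilation (vowel nasalisation): /u/ → [ũ] after /ɴ/; /ə/ → [ə̃] after /n/; /ə/ → [ə̃] after /ɴ/ — a vowel is nasalised by an immediately preceding nasal consonant.
No change occurs in [ʎɔxiba] because the vowel at the boundary is adjacent to an oral consonant, not a nasal (/i/ next to /x/).
The vowel /i/ is adjacent to the preceding nasal /ŋ/, so it acquires [+nasal] and surfaces as [ĩ].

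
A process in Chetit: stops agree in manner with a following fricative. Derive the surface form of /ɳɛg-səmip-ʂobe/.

/g/ is a voiced velar stop. The following trigger /s/ is a fricative, so /g/ must become a fricative as well.
Changing only its manner to fricative gives [ɣ] — the voiced velar fricative.
The same rule applies at the second boundary: /p/ → [ɸ] next to /ʂ/.

[ɳɛɣsəmiɸʂobe]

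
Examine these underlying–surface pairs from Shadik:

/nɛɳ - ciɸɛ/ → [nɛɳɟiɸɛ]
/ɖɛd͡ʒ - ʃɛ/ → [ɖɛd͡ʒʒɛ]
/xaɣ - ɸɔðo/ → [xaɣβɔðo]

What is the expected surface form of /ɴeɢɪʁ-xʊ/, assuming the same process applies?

The data show progressive voicing assimilation: /c/ → [ɟ] after /ɳ/; /ʃ/ → [ʒ] after /d͡ʒ/; /ɸ/ → [β] after /ɣ/. In each pair only voicing changes, matching the preceding consonant, while place and manner stay constant.
The rule targets /x/ (voiceless velar fricative), which sits after the trigger /ʁ/ (voiced).
Changing only its voicing to voiced gives [ɣ] — the voiced velar fricative.

[ɴeɢɪʁɣʊ]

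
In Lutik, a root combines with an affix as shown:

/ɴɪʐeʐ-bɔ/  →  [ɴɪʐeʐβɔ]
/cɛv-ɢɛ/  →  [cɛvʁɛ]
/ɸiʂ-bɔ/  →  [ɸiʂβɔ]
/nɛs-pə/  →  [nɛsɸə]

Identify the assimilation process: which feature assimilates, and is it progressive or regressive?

progressive manner assimilation

The segment that alternates is /b/, which surfaces as [β] when adjacent to /ʐ/.
/b/ is a stop while /ʐ/ is a fricative; the output [β] is a fricative, matching the trigger — so the feature that spreads is manner.
Place and voice are unchanged, so the assimilation is partial, not total.
Checking the remaining alternations: /ɢ/ → [ʁ] after /v/ (stop → fricative, matching a fricative); /b/ → [β] after /ʂ/ (stop → fricative, matching a fricative); /p/ → [ɸ] after /s/ (stop → fricative, matching a fricative) — only manner changes, and always toward the preceding segment.
The trigger is the preceding segment, so the direction is progressive (perseverative).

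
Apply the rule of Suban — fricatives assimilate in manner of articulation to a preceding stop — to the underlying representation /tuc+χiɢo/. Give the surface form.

The rule targets /χ/ (voiceless uvular fricative), which sits after the trigger /c/ (stop).
Changing only its manner to stop gives [q] — the voiceless uvular stop.

[tucqiɢo]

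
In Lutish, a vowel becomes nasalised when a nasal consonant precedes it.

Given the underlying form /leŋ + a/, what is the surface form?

/a/ sits next to the nasal /ŋ/ and is therefore nasalised to [ã].

[leŋã]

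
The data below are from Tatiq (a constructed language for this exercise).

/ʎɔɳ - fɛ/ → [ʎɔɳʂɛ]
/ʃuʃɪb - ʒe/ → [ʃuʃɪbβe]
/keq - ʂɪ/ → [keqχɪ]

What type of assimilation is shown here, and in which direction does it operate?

Underlying /f/ is realised as [ʂ] next to /ɳ/; /ɳ/ itself does not change.
/f/ is labiodental while /ɳ/ is retroflex; the output [ʂ] is retroflex, matching the trigger — so the feature that spreads is place.
Manner and voice are unchanged, so the assimilation is partial, not total.
The same holds elsewhere in the data: /ʒ/ → [β] after /b/ (postalveolar → bilabial, matching bilabial); /ʂ/ → [χ] after /q/ (retroflex → uvular, matching uvular) — only place changes, and always toward the preceding segment.
Since the segment that changes follows the conditioning segment, the assimilation is progressive.

progressive place assimilation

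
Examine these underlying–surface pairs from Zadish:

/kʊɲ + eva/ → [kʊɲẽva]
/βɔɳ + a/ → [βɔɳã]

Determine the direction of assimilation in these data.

The vowel /e/ surfaces as nasalised [ẽ] next to the preceding nasal /ɲ/ — it has acquired the [+nasal] feature of its neighbour.
Likewise in the remaining data: /a/ → [ã] after /ɳ/ — each time a vowel is nasalised next to a preceding nasal.
Because the conditioning nasal is to the left of the vowel that changes, the process is progressive (perseverative).

progressive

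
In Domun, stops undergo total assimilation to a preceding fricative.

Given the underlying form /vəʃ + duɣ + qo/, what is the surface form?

/d/ is the segment targeted by the rule; it sits immediately after /ʃ/, so it assimilates completely and surfaces as [ʃ].
The same rule applies at the second boundary: /q/ → [ɣ] next to /ɣ/.

[vəʃʃuɣɣo]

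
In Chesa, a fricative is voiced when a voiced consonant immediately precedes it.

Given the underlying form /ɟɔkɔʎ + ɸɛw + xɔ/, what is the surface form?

The rule targets /ɸ/ (voiceless bilabial fricative), which sits after the trigger /ʎ/ (voiced).
Changing only its voicing to voiced gives [β] — the voiced bilabial fricative.
At the second juncture, /x/ likewise becomes [ɣ] adjacent to /w/.

[ɟɔkɔʎβɛwɣɔ]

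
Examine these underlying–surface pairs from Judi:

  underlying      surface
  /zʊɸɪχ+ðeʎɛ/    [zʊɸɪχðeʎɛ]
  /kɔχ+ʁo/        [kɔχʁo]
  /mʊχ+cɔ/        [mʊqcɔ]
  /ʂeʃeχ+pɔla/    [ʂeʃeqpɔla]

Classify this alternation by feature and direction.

regressive manner assimilation

Comparing underlying and surface forms, /χ/ → [q] is the alternation; the neighbouring /c/ is constant.
/χ/ is a fricative while /c/ is a stop; the output [q] is a stop, matching the trigger — so the feature that spreads is manner.
Place and voice are unchanged, so the assimilation is partial, not total.
The same holds elsewhere in the data: /χ/ → [q] before /p/ (fricative → stop, matching a stop) — only manner changes, and always toward the following segment.
No alternation appears in [zʊɸɪχðeʎɛ], [kɔχʁo]: there the adjacent consonants already agree in manner (/χ/ and /ð/ are both fricatives; /χ/ and /ʁ/ are both fricatives), so these forms are consistent with the same rule.
Since the segment that changes precedes the conditioning segment, the assimilation is regressive.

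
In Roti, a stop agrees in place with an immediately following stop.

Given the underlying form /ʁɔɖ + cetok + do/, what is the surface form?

[ʁɔɟcetotdo]

The rule targets /ɖ/ (voiced retroflex stop), which sits before the trigger /c/ (palatal).
A voiced palatal stop is [ɟ], so the surface segment is [ɟ].
The same rule applies at the second boundary: /k/ → [t] next to /d/.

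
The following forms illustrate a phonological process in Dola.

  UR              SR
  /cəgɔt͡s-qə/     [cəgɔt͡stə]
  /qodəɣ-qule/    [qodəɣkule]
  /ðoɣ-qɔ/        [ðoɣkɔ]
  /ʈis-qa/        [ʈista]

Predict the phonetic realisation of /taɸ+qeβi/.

[taɸpeβi]

The data show progressive place assimilation: /q/ → [t] after /t͡s/; /q/ → [k] after /ɣ/; /q/ → [t] after /s/. In each pair only place changes, matching the preceding consonant, while manner and voice stay constant.
/q/ is a voiceless uvular stop. The preceding trigger /ɸ/ is bilabial, so /q/ must become bilabial as well.
The voiceless bilabial stop is [p], so /q/ → [p].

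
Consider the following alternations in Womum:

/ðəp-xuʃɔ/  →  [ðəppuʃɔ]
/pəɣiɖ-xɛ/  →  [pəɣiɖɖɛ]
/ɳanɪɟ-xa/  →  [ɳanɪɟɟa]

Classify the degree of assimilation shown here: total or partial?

total assimilation

Underlying /x/ is realised as [p] next to /p/; /p/ itself does not change.
The output [p] is identical to the trigger /p/ — every feature (place, manner, voicing) has been copied — so this is total assimilation.
The remaining alternations confirm this: /x/ → [ɖ] after /ɖ/; /x/ → [ɟ] after /ɟ/ — in each case the output is a copy of the preceding consonant.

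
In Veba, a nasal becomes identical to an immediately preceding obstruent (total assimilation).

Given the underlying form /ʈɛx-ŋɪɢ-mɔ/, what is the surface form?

/ŋ/ is the segment targeted by the rule; it sits immediately after /x/, so it assimilates completely and surfaces as [x].
At the second juncture, /m/ likewise becomes [ɢ] adjacent to /ɢ/.

[ʈɛxxɪɢɢɔ]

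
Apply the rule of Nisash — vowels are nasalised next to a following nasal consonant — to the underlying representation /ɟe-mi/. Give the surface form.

The vowel /e/ is adjacent to the following nasal /m/, so it acquires [+nasal] and surfaces as [ẽ].

[ɟẽmi]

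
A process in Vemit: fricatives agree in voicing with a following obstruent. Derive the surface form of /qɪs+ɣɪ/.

/s/ is a voiceless alveolar fricative. The following trigger /ɣ/ is voiced, so /s/ must become voiced as well.
A voiced alveolar fricative is [z], so the surface segment is [z].

[qɪzɣɪ]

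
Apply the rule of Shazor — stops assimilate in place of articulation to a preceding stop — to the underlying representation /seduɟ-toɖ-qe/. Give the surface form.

[seduɟcoɖʈe]

/t/ is a voiceless alveolar stop. The preceding trigger /ɟ/ is palatal, so /t/ must become palatal as well.
A voiceless palatal stop is [c], so the surface segment is [c].
At the second juncture, /q/ likewise becomes [ʈ] adjacent to /ɖ/.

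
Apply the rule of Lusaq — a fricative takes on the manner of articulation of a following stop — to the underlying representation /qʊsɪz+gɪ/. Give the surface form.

[qʊsɪdgɪ]

/z/ is a voiced alveolar fricative. The following trigger /g/ is a stop, so /z/ must become a stop as well.
Changing only its manner to stop gives [d] — the voiced alveolar stop.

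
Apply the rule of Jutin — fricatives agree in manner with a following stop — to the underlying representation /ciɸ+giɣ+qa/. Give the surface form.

[cipgigqa]

/ɸ/ is a voiceless bilabial fricative. The following trigger /g/ is a stop, so /ɸ/ must become a stop as well.
Changing only its manner to stop gives [p] — the voiceless bilabial stop.
At the second juncture, /ɣ/ likewise becomes [g] adjacent to /q/.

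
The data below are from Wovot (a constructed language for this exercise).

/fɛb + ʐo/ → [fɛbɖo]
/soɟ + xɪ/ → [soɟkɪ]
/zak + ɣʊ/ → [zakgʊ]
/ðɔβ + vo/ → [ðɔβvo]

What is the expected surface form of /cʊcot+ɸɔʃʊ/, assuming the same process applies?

[cʊcotpɔʃʊ]

The data show progressive manner assimilation: /ʐ/ → [ɖ] after /b/; /x/ → [k] after /ɟ/; /ɣ/ → [g] after /k/. In each pair only manner changes, matching the preceding consonant, while place and voice stay constant.
No alternation appears in [ðɔβvo]: there the adjacent consonants already agree in manner (/v/ and /β/ are both fricatives), so this form is consistent with the same rule.
/ɸ/ is a voiceless bilabial fricative. The preceding trigger /t/ is a stop, so /ɸ/ must become a stop as well.
Changing only its manner to stop gives [p] — the voiceless bilabial stop.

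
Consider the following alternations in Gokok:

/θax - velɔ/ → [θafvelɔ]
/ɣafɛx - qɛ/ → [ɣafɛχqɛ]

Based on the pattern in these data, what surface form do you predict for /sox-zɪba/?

The data show regressive place assimilation: /x/ → [f] before /v/; /x/ → [χ] before /q/. In each pair only place changes, matching the following consonant, while manner and voice stay constant.
The rule targets /x/ (voiceless velar fricative), which sits before the trigger /z/ (alveolar).
The voiceless alveolar fricative is [s], so /x/ → [s].

[soszɪba]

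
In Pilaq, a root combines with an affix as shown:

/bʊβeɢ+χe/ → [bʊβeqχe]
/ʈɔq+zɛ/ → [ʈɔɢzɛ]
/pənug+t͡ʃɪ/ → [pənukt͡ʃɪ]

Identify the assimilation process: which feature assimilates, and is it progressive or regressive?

Underlying /ɢ/ is realised as [q] next to /χ/; /χ/ itself does not change.
The change voiced → voiceless matches the voicing of the following /χ/, identifying this as voicing assimilation.
Place and manner are unchanged, so the assimilation is partial, not total.
The same holds elsewhere in the data: /q/ → [ɢ] before /z/ (voiceless → voiced, matching voiced); /g/ → [k] before /t͡ʃ/ (voiced → voiceless, matching voiceless) — only voicing changes, and always toward the following segment.
The trigger is the following segment, so the direction is regressive (anticipatory).

regressive voicing assimilation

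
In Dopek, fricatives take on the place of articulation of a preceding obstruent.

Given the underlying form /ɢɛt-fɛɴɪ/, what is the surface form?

[ɢɛtsɛɴɪ]

/f/ is a voiceless labiodental fricative. The preceding trigger /t/ is alveolar, so /f/ must become alveolar as well.
Changing only its place to alveolar gives [s] — the voiceless alveolar fricative.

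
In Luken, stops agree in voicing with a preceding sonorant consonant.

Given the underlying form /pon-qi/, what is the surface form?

/q/ is a voiceless uvular stop. The preceding trigger /n/ is voiced, so /q/ must become voiced as well.
Changing only its voicing to voiced gives [ɢ] — the voiced uvular stop.

[ponɢi]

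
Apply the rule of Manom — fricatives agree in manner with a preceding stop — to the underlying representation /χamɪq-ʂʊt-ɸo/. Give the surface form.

[χamɪqʈʊtpo]

/ʂ/ is a voiceless retroflex fricative. The preceding trigger /q/ is a stop, so /ʂ/ must become a stop as well.
A voiceless retroflex stop is [ʈ], so the surface segment is [ʈ].
At the second juncture, /ɸ/ likewise becomes [p] adjacent to /t/.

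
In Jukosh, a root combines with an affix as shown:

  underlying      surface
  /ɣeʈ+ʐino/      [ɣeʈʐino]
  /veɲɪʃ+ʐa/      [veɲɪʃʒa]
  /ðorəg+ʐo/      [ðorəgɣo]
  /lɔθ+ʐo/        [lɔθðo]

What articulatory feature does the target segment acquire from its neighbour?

place

Comparing underlying and surface forms, /ʐ/ → [ʒ] is the alternation; the neighbouring /ʃ/ is constant.
The change retroflex → postalveolar matches the place of the preceding /ʃ/, identifying this as place assimilation.
Checking the remaining alternations: /ʐ/ → [ɣ] after /g/ (retroflex → velar, matching velar); /ʐ/ → [ð] after /θ/ (retroflex → dental, matching dental) — only place changes, and always toward the preceding segment.
Nothing changes in [ɣeʈʐino]: there the adjacent consonants already agree in place (/ʐ/ and /ʈ/ are both retroflex), so this form is consistent with the same rule.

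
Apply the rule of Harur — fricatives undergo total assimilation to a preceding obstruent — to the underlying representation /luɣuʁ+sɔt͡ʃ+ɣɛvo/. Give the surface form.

/s/ is the segment targeted by the rule; it sits immediately after /ʁ/, so it assimilates completely and surfaces as [ʁ].
At the second juncture, /ɣ/ likewise becomes [t͡ʃ] adjacent to /t͡ʃ/.

[luɣuʁʁɔt͡ʃt͡ʃɛvo]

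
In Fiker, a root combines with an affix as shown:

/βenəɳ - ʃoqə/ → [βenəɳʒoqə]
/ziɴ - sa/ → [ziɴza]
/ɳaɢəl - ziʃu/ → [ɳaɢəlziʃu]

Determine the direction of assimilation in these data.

The segment that alternates is /ʃ/, which surfaces as [ʒ] when adjacent to /ɳ/.
/ʃ/ is voiceless while /ɳ/ is voiced; the output [ʒ] is voiced, matching the trigger — so the feature that spreads is voicing.
Checking the remaining alternation: /s/ → [z] after /ɴ/ (voiceless → voiced, matching voiced) — only voicing changes, and always toward the preceding segment.
Nothing changes in [ɳaɢəlziʃu]: there the adjacent consonants already agree in voicing (/z/ and /l/ are both voiced), so this form is consistent with the same rule.
Since the segment that changes follows the conditioning segment, the assimilation is progressive.

progressive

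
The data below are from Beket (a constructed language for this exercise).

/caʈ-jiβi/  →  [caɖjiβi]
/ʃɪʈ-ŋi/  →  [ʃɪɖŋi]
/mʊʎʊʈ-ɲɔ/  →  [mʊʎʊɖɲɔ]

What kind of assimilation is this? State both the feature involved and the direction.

Comparing underlying and surface forms, /ʈ/ → [ɖ] is the alternation; the neighbouring /j/ is constant.
The change voiceless → voiced matches the voicing of the following /j/, identifying this as voicing assimilation.
Place and manner are unchanged, so the assimilation is partial, not total.
The other alternating forms pattern the same way: /ʈ/ → [ɖ] before /ŋ/ (voiceless → voiced, matching voiced); /ʈ/ → [ɖ] before /ɲ/ (voiceless → voiced, matching voiced) — only voicing changes, and always toward the following segment.
Since the segment that changes precedes the conditioning segment, the assimilation is regressive.

regressive voicing assimilation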